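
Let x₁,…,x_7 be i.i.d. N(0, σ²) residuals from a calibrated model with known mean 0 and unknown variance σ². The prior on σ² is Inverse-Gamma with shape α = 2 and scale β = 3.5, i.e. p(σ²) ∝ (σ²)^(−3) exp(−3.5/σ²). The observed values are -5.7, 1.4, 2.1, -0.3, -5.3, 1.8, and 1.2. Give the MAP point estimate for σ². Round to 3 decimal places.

Sum of squared deviations about the known mean: SS = (-5.7−0)² + (1.4−0)² + (2.1−0)² + (-0.3−0)² + (-5.3−0)² + (1.8−0)² + (1.2−0)² = 71.72.
The Normal likelihood contributes (σ²)^(−n/2) exp(−SS/(2σ²)), so the posterior is Inverse-Gamma(α + n/2, β + SS/2) = Inverse-Gamma(5.5, 39.36).
The mode of Inverse-Gamma(a, b) is b/(a+1) = 39.36/6.5 ≈ 6.055.

σ̂²_MAP = 6.055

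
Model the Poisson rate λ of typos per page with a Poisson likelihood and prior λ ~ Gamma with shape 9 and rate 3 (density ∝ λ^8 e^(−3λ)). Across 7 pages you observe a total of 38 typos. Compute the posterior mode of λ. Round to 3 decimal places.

Σxᵢ = 38, n = 7.
Posterior ∝ λ^8e^(−3λ) · λ^38e^(−7λ) = λ^46e^(−10λ), i.e. Gamma(shape=47, rate=10).
The mode of a Gamma(a, b) with a ≥ 1 (shape–rate) is (a−1)/b = 46/10 ≈ 4.600.

λ̂_MAP = 4.600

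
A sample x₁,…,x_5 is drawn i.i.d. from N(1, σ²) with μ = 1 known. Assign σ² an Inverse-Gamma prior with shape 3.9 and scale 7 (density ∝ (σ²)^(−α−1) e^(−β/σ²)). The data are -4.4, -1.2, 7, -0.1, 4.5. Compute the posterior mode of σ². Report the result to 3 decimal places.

σ̂²_MAP = 6.585

Sum of squared deviations about the known mean: SS = (-4.4−1)² + (-1.2−1)² + (7−1)² + (-0.1−1)² + (4.5−1)² = 83.46.
The Normal likelihood contributes (σ²)^(−n/2) exp(−SS/(2σ²)), so the posterior is Inverse-Gamma(α + n/2, β + SS/2) = Inverse-Gamma(6.4, 48.73).
The mode of Inverse-Gamma(a, b) is b/(a+1) = 48.73/7.4 ≈ 6.585.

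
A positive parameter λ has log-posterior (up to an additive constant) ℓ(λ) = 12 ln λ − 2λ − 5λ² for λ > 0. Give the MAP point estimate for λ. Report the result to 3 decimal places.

λ̂_MAP = 1.000

ℓ'(λ) = 12/λ − 2 − 10λ. Setting this to zero and multiplying by λ: 10λ² + 2λ − 12 = 0.
λ = (−2 + √(2² + 4·10·12)) / (2·10) = (−2 + √484) / 20 = (−2 + 22)/20 = 1.
ℓ''(λ) = −12/λ² − 10 < 0, confirming a maximum.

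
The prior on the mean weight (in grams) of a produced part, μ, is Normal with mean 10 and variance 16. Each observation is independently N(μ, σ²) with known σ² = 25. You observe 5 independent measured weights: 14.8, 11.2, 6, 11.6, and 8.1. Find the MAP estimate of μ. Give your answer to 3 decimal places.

n = 5; x̄ = (14.8 + 11.2 + 6 + 11.6 + 8.1)/5 = 51.7/5 = 10.34.
For a Normal prior and Normal likelihood with known variance, the posterior is Normal; its mode equals its mean, the precision-weighted average.
Prior precision 1/σ₀² = 1/16 = 0.0625; data precision n/σ² = 5/25 = 0.2.
μ̂ = (0.0625·10 + 0.2·10.34) / (0.0625 + 0.2) = 2.693/0.2625 = 5386/525 ≈ 10.259.

μ̂_MAP = 10.259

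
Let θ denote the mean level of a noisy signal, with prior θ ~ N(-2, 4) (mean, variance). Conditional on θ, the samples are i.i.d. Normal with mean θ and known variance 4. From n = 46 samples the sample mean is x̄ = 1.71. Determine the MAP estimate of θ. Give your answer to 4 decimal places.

n = 46, x̄ = 1.71.
For a Normal prior and Normal likelihood with known variance, the posterior is Normal; its mode equals its mean, the precision-weighted average.
Prior precision 1/σ₀² = 1/4 = 0.25; data precision n/σ² = 46/4 = 11.5.
θ̂ = (0.25·(-2) + 11.5·1.71) / (0.25 + 11.5) = 19.165/11.75 = 3833/2350 ≈ 1.6311.

θ̂_MAP = 1.6311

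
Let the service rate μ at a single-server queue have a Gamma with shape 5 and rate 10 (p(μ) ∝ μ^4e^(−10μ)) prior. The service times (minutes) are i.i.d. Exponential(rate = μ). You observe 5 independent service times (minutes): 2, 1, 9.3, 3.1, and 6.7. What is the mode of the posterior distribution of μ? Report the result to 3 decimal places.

The Exponential(rate=μ) likelihood is ∝ μ^n e^(−μΣtᵢ). Here n = 5 and Σtᵢ = 2 + 1 + 9.3 + 3.1 + 6.7 = 22.1.
Posterior ∝ μ^4e^(−10μ) · μ^5e^(−22.1μ) = μ^9e^(−32.1μ), i.e. Gamma(10, 32.1).
Mode = (a−1)/b = 9/32.1 ≈ 0.280.

μ̂_MAP = 0.280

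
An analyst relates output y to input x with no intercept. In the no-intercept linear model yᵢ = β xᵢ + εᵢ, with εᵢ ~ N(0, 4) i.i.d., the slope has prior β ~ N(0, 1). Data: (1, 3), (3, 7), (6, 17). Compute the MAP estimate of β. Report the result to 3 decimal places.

β̂_MAP = 2.520

log p(β | y) = −Σ(yᵢ − βxᵢ)²/(2·4) − β²/(2·1) + const.
Setting the derivative to zero: Σxᵢ(yᵢ − βxᵢ)/4 − β/1 = 0, so β = Σxᵢyᵢ / (Σxᵢ² + σ²/τ²).
Σxᵢyᵢ = 1·3 + 3·7 + 6·17 = 126; Σxᵢ² = 46; σ²/τ² = 4.
β̂_MAP = 126 / (46 + 4) = 126/50 ≈ 2.520.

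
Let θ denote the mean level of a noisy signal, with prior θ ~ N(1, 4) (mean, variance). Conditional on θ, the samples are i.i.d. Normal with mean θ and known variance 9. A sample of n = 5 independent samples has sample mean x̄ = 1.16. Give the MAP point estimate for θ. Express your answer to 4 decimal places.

n = 5, x̄ = 1.16.
For a Normal prior and Normal likelihood with known variance, the posterior is Normal; its mode equals its mean, the precision-weighted average.
Prior precision 1/σ₀² = 1/4 = 0.25; data precision n/σ² = 5/9.
θ̂ = (0.25·1 + (5/9)·1.16) / (0.25 + 5/9) = (161/180)/(29/36) = 161/145 ≈ 1.1103.

θ̂_MAP = 1.1103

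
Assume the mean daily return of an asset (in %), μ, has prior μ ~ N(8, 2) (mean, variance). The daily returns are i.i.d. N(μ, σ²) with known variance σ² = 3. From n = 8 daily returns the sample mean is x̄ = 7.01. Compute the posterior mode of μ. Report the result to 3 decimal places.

n = 8, x̄ = 7.01.
For a Normal prior and Normal likelihood with known variance, the posterior is Normal; its mode equals its mean, the precision-weighted average.
Prior precision 1/σ₀² = 1/2 = 0.5; data precision n/σ² = 8/3.
μ̂ = (0.5·8 + (8/3)·7.01) / (0.5 + 8/3) = (1702/75)/(19/6) = 3404/475 ≈ 7.166.

μ̂_MAP = 7.166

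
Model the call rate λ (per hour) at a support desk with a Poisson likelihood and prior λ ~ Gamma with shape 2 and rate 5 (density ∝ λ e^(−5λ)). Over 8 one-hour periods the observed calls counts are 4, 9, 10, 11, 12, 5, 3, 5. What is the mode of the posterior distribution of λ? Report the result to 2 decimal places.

λ̂_MAP = 4.62

Σxᵢ = 4+9+10+11+12+5+3+5 = 59, with n = 8.
Posterior ∝ λe^(−5λ) · λ^59e^(−8λ) = λ^60e^(−13λ), i.e. Gamma(shape=61, rate=13).
The mode of a Gamma(a, b) with a ≥ 1 (shape–rate) is (a−1)/b = 60/13 ≈ 4.62.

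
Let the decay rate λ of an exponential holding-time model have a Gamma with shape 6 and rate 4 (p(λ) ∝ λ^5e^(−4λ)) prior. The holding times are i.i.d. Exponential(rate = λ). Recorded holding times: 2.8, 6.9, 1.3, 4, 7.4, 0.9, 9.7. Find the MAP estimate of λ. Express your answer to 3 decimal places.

λ̂_MAP = 0.324

The Exponential(rate=λ) likelihood is ∝ λ^n e^(−λΣtᵢ). Here n = 7 and Σtᵢ = 2.8 + 6.9 + 1.3 + 4 + 7.4 + 0.9 + 9.7 = 33.
Posterior ∝ λ^5e^(−4λ) · λ^7e^(−33λ) = λ^12e^(−37λ), i.e. Gamma(13, 37).
Mode = (a−1)/b = 12/37 ≈ 0.324.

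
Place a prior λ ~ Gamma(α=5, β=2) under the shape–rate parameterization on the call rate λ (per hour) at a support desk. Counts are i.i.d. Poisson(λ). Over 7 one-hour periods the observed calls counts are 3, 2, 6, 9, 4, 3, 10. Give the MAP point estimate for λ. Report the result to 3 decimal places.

Σxᵢ = 3+2+6+9+4+3+10 = 37, with n = 7.
Posterior ∝ λ^4e^(−2λ) · λ^37e^(−7λ) = λ^41e^(−9λ), i.e. Gamma(shape=42, rate=9).
The mode of a Gamma(a, b) with a ≥ 1 (shape–rate) is (a−1)/b = 41/9 ≈ 4.556.

λ̂_MAP = 4.556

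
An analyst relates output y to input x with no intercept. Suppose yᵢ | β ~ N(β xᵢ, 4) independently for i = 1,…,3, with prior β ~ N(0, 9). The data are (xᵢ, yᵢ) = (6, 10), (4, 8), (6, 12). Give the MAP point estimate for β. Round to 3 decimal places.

β̂_MAP = 1.854

log p(β | y) = −Σ(yᵢ − βxᵢ)²/(2·4) − β²/(2·9) + const.
Setting the derivative to zero: Σxᵢ(yᵢ − βxᵢ)/4 − β/9 = 0, so β = Σxᵢyᵢ / (Σxᵢ² + σ²/τ²).
Σxᵢyᵢ = 6·10 + 4·8 + 6·12 = 164; Σxᵢ² = 88; σ²/τ² = 4/9.
β̂_MAP = 164 / (88 + 4/9) = 164/(796/9) = 369/199 ≈ 1.854.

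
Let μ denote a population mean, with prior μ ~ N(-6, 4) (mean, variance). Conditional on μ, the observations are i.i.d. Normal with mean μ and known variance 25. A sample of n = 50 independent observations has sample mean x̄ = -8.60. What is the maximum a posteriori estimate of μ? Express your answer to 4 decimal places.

n = 50, x̄ = -8.60.
For a Normal prior and Normal likelihood with known variance, the posterior is Normal; its mode equals its mean, the precision-weighted average.
Prior precision 1/σ₀² = 1/4 = 0.25; data precision n/σ² = 50/25 = 2.
μ̂ = (0.25·(-6) + 2·(-8.6)) / (0.25 + 2) = (-18.7)/2.25 = -374/45 ≈ -8.3111.

μ̂_MAP = -8.3111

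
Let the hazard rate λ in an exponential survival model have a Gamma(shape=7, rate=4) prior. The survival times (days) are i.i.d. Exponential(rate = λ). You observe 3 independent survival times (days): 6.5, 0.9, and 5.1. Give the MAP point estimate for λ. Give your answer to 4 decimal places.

λ̂_MAP = 0.5455

The Exponential(rate=λ) likelihood is ∝ λ^n e^(−λΣtᵢ). Here n = 3 and Σtᵢ = 6.5 + 0.9 + 5.1 = 12.5.
Posterior ∝ λ^6e^(−4λ) · λ^3e^(−12.5λ) = λ^9e^(−16.5λ), i.e. Gamma(10, 16.5).
Mode = (a−1)/b = 9/16.5 ≈ 0.5455.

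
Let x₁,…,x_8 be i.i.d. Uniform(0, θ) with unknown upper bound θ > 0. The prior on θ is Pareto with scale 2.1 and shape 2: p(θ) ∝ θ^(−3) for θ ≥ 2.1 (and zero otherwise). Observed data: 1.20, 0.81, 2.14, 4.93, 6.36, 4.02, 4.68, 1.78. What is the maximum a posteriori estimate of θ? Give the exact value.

θ̂_MAP = 6.36

The Uniform(0, θ) likelihood is θ^(−n) for θ ≥ max(xᵢ), zero otherwise. Here max(xᵢ) = 6.36.
Posterior ∝ θ^(−3) · θ^(−8) = θ^(−11) on θ ≥ max(2.1, 6.36) = 6.36.
This density is strictly decreasing in θ, so the posterior mode lies at the lower boundary of the support.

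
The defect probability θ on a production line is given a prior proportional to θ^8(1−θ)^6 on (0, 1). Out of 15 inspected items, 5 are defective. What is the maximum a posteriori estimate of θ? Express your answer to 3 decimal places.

θ̂_MAP = 0.448

The prior density ∝ θ^8(1−θ)^6 is the kernel of Beta(9, 7).
Data: 5 successes in 15 trials. The binomial likelihood contributes θ^5(1−θ)^10, so the posterior is Beta(9+5, 7+10) = Beta(14, 17).
For Beta(a, b) with a, b > 1 the mode is (a−1)/(a+b−2) = 13/29 ≈ 0.448.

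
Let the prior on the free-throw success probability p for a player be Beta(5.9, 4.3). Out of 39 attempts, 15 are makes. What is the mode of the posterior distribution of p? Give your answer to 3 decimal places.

Prior: Beta(5.9, 4.3).
Data: 15 successes in 39 trials. The binomial likelihood contributes p^15(1−p)^24, so the posterior is Beta(5.9+15, 4.3+24) = Beta(20.9, 28.3).
For Beta(a, b) with a, b > 1 the mode is (a−1)/(a+b−2) = 19.9/47.2 ≈ 0.422.

p̂_MAP = 0.422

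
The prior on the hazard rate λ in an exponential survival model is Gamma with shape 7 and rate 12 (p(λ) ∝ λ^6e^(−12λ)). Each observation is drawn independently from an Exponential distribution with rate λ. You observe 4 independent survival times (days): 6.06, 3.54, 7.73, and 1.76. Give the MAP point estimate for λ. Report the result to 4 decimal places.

The Exponential(rate=λ) likelihood is ∝ λ^n e^(−λΣtᵢ). Here n = 4 and Σtᵢ = 6.06 + 3.54 + 7.73 + 1.76 = 19.09.
Posterior ∝ λ^6e^(−12λ) · λ^4e^(−19.09λ) = λ^10e^(−31.09λ), i.e. Gamma(11, 31.09).
Mode = (a−1)/b = 10/31.09 ≈ 0.3216.

λ̂_MAP = 0.3216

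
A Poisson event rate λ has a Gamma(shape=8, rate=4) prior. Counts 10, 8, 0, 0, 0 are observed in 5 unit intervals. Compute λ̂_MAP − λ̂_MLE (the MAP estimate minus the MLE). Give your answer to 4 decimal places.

Σxᵢ = 18. Posterior is Gamma(26, 9); MAP = (26−1)/9 = 25/9 ≈ 2.77778.
MLE = x̄ = 18/5 ≈ 3.60000.
Difference = 25/9 − 18/5 = -37/45 ≈ -0.8222.

MAP − MLE = -0.8222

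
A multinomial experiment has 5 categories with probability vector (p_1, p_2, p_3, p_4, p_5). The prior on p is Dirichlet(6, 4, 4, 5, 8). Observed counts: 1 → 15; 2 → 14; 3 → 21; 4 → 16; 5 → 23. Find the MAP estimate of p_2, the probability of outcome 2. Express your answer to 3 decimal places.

MAP estimate: 0.153

The posterior is Dirichlet(αᵢ + nᵢ) = Dirichlet(21, 18, 25, 21, 31).
For a Dirichlet(a₁,…,a_K) with all aᵢ > 1, the mode has j-th component (aⱼ − 1)/(Σaᵢ − K).
Here Σaᵢ = 116 and K = 5, so p_2 = (18 − 1)/(116 − 5) = 17/111 ≈ 0.153.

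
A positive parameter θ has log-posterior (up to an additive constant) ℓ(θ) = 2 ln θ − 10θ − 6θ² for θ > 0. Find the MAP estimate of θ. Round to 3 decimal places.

ℓ'(θ) = 2/θ − 10 − 12θ. Setting this to zero and multiplying by θ: 12θ² + 10θ − 2 = 0.
θ = (−10 + √(10² + 4·12·2)) / (2·12) = (−10 + √196) / 24 = (−10 + 14)/24 = 1/6.
ℓ''(θ) = −2/θ² − 12 < 0, confirming a maximum.

θ̂_MAP = 0.167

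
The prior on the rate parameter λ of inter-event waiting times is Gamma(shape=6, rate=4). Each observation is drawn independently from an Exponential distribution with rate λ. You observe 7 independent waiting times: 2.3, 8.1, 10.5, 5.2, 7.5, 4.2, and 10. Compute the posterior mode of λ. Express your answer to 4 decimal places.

λ̂_MAP = 0.2317

The Exponential(rate=λ) likelihood is ∝ λ^n e^(−λΣtᵢ). Here n = 7 and Σtᵢ = 2.3 + 8.1 + 10.5 + 5.2 + 7.5 + 4.2 + 10 = 47.8.
Posterior ∝ λ^5e^(−4λ) · λ^7e^(−47.8λ) = λ^12e^(−51.8λ), i.e. Gamma(13, 51.8).
Mode = (a−1)/b = 12/51.8 ≈ 0.2317.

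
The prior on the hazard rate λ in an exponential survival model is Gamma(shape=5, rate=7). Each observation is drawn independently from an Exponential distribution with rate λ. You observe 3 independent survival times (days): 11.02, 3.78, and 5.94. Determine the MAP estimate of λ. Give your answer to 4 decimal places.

λ̂_MAP = 0.2523

The Exponential(rate=λ) likelihood is ∝ λ^n e^(−λΣtᵢ). Here n = 3 and Σtᵢ = 11.02 + 3.78 + 5.94 = 20.74.
Posterior ∝ λ^4e^(−7λ) · λ^3e^(−20.74λ) = λ^7e^(−27.74λ), i.e. Gamma(8, 27.74).
Mode = (a−1)/b = 7/27.74 ≈ 0.2523.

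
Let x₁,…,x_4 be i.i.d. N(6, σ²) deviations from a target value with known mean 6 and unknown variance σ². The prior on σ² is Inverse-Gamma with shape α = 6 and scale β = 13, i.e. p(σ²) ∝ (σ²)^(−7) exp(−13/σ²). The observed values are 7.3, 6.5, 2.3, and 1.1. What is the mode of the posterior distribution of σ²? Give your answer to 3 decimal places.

Sum of squared deviations about the known mean: SS = (7.3−6)² + (6.5−6)² + (2.3−6)² + (1.1−6)² = 39.64.
The Normal likelihood contributes (σ²)^(−n/2) exp(−SS/(2σ²)), so the posterior is Inverse-Gamma(α + n/2, β + SS/2) = Inverse-Gamma(8, 32.82).
The mode of Inverse-Gamma(a, b) is b/(a+1) = 32.82/9 ≈ 3.647.

σ̂²_MAP = 3.647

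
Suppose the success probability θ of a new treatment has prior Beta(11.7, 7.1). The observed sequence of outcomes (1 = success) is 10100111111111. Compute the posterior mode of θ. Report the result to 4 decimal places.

Prior: Beta(11.7, 7.1).
Data: 11 successes in 14 trials (from the sequence). The binomial likelihood contributes θ^11(1−θ)^3, so the posterior is Beta(11.7+11, 7.1+3) = Beta(22.7, 10.1).
For Beta(a, b) with a, b > 1 the mode is (a−1)/(a+b−2) = 21.7/30.8 ≈ 0.7045.

θ̂_MAP = 0.7045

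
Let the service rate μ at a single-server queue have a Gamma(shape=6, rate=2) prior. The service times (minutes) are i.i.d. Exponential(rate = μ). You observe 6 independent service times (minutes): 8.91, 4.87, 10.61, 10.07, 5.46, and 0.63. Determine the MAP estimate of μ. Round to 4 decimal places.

μ̂_MAP = 0.2585

The Exponential(rate=μ) likelihood is ∝ μ^n e^(−μΣtᵢ). Here n = 6 and Σtᵢ = 8.91 + 4.87 + 10.61 + 10.07 + 5.46 + 0.63 = 40.55.
Posterior ∝ μ^5e^(−2μ) · μ^6e^(−40.55μ) = μ^11e^(−42.55μ), i.e. Gamma(12, 42.55).
Mode = (a−1)/b = 11/42.55 ≈ 0.2585.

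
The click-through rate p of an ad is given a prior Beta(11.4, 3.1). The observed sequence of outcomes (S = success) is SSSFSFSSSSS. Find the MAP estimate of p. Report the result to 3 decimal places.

p̂_MAP = 0.826

Prior: Beta(11.4, 3.1).
Data: 9 successes in 11 trials (from the sequence). The binomial likelihood contributes p^9(1−p)^2, so the posterior is Beta(11.4+9, 3.1+2) = Beta(20.4, 5.1).
For Beta(a, b) with a, b > 1 the mode is (a−1)/(a+b−2) = 19.4/23.5 ≈ 0.826.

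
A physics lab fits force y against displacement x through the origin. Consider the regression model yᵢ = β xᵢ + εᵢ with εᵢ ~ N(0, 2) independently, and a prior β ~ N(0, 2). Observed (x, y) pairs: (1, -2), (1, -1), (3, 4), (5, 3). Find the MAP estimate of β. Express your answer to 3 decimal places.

log p(β | y) = −Σ(yᵢ − βxᵢ)²/(2·2) − β²/(2·2) + const.
Setting the derivative to zero: Σxᵢ(yᵢ − βxᵢ)/2 − β/2 = 0, so β = Σxᵢyᵢ / (Σxᵢ² + σ²/τ²).
Σxᵢyᵢ = 1·(-2) + 1·(-1) + 3·4 + 5·3 = 24; Σxᵢ² = 36; σ²/τ² = 1.
β̂_MAP = 24 / (36 + 1) = 24/37 ≈ 0.649.

β̂_MAP = 0.649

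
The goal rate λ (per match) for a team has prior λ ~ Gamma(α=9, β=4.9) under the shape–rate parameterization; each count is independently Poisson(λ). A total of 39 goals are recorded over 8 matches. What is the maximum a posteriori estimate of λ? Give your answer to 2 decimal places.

Σxᵢ = 39, n = 8.
Posterior ∝ λ^8e^(−4.9λ) · λ^39e^(−8λ) = λ^47e^(−12.9λ), i.e. Gamma(shape=48, rate=12.9).
The mode of a Gamma(a, b) with a ≥ 1 (shape–rate) is (a−1)/b = 47/12.9 ≈ 3.64.

λ̂_MAP = 3.64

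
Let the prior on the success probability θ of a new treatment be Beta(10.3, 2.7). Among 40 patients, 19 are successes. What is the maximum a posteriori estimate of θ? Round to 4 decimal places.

θ̂_MAP = 0.5549

Prior: Beta(10.3, 2.7).
Data: 19 successes in 40 trials. The binomial likelihood contributes θ^19(1−θ)^21, so the posterior is Beta(10.3+19, 2.7+21) = Beta(29.3, 23.7).
For Beta(a, b) with a, b > 1 the mode is (a−1)/(a+b−2) = 28.3/51 ≈ 0.5549.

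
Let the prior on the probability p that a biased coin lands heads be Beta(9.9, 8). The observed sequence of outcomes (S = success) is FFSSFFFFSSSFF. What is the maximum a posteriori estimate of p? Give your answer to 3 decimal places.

p̂_MAP = 0.481

Prior: Beta(9.9, 8).
Data: 5 successes in 13 trials (from the sequence). The binomial likelihood contributes p^5(1−p)^8, so the posterior is Beta(9.9+5, 8+8) = Beta(14.9, 16).
For Beta(a, b) with a, b > 1 the mode is (a−1)/(a+b−2) = 13.9/28.9 ≈ 0.481.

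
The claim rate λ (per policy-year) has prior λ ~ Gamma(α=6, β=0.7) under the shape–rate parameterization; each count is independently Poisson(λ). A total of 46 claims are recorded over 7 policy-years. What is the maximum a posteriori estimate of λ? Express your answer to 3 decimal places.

λ̂_MAP = 6.623

Σxᵢ = 46, n = 7.
Posterior ∝ λ^5e^(−0.7λ) · λ^46e^(−7λ) = λ^51e^(−7.7λ), i.e. Gamma(shape=52, rate=7.7).
The mode of a Gamma(a, b) with a ≥ 1 (shape–rate) is (a−1)/b = 51/7.7 ≈ 6.623.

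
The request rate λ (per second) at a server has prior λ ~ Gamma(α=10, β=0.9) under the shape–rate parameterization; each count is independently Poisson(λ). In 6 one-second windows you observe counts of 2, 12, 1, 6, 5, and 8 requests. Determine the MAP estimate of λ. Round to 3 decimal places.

λ̂_MAP = 6.232

Σxᵢ = 2+12+1+6+5+8 = 34, with n = 6.
Posterior ∝ λ^9e^(−0.9λ) · λ^34e^(−6λ) = λ^43e^(−6.9λ), i.e. Gamma(shape=44, rate=6.9).
The mode of a Gamma(a, b) with a ≥ 1 (shape–rate) is (a−1)/b = 43/6.9 ≈ 6.232.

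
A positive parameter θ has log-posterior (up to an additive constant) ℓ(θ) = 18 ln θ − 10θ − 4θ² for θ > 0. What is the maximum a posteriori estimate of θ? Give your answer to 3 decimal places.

ℓ'(θ) = 18/θ − 10 − 8θ. Setting this to zero and multiplying by θ: 8θ² + 10θ − 18 = 0.
θ = (−10 + √(10² + 4·8·18)) / (2·8) = (−10 + √676) / 16 = (−10 + 26)/16 = 1.
ℓ''(θ) = −18/θ² − 8 < 0, confirming a maximum.

θ̂_MAP = 1.000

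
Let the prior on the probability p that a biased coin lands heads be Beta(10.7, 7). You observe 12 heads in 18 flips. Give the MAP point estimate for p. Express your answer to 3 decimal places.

Prior: Beta(10.7, 7).
Data: 12 successes in 18 trials. The binomial likelihood contributes p^12(1−p)^6, so the posterior is Beta(10.7+12, 7+6) = Beta(22.7, 13).
For Beta(a, b) with a, b > 1 the mode is (a−1)/(a+b−2) = 21.7/33.7 ≈ 0.644.

p̂_MAP = 0.644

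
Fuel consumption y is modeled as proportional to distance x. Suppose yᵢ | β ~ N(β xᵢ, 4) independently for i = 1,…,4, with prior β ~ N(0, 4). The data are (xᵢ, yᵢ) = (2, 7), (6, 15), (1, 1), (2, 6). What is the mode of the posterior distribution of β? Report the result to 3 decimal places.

β̂_MAP = 2.543

log p(β | y) = −Σ(yᵢ − βxᵢ)²/(2·4) − β²/(2·4) + const.
Setting the derivative to zero: Σxᵢ(yᵢ − βxᵢ)/4 − β/4 = 0, so β = Σxᵢyᵢ / (Σxᵢ² + σ²/τ²).
Σxᵢyᵢ = 2·7 + 6·15 + 1·1 + 2·6 = 117; Σxᵢ² = 45; σ²/τ² = 1.
β̂_MAP = 117 / (45 + 1) = 117/46 ≈ 2.543.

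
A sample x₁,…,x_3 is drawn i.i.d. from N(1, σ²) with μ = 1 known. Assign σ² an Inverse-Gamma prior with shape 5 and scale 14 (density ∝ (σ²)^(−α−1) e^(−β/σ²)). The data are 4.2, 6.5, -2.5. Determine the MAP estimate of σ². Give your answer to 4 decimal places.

Sum of squared deviations about the known mean: SS = (4.2−1)² + (6.5−1)² + (-2.5−1)² = 52.74.
The Normal likelihood contributes (σ²)^(−n/2) exp(−SS/(2σ²)), so the posterior is Inverse-Gamma(α + n/2, β + SS/2) = Inverse-Gamma(6.5, 40.37).
The mode of Inverse-Gamma(a, b) is b/(a+1) = 40.37/7.5 ≈ 5.3827.

σ̂²_MAP = 5.3827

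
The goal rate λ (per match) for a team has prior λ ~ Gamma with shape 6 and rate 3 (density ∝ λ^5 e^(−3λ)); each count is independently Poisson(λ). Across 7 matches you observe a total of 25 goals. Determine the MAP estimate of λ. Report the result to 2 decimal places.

Σxᵢ = 25, n = 7.
Posterior ∝ λ^5e^(−3λ) · λ^25e^(−7λ) = λ^30e^(−10λ), i.e. Gamma(shape=31, rate=10).
The mode of a Gamma(a, b) with a ≥ 1 (shape–rate) is (a−1)/b = 30/10 ≈ 3.00.

λ̂_MAP = 3.00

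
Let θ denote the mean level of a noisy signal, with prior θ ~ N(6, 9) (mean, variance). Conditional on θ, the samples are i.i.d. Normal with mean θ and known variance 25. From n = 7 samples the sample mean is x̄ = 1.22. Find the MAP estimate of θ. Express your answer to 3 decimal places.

θ̂_MAP = 2.578

n = 7, x̄ = 1.22.
For a Normal prior and Normal likelihood with known variance, the posterior is Normal; its mode equals its mean, the precision-weighted average.
Prior precision 1/σ₀² = 1/9; data precision n/σ² = 7/25 = 0.28.
θ̂ = ((1/9)·6 + 0.28·1.22) / (1/9 + 0.28) = (3781/3750)/(88/225) = 11343/4400 ≈ 2.578.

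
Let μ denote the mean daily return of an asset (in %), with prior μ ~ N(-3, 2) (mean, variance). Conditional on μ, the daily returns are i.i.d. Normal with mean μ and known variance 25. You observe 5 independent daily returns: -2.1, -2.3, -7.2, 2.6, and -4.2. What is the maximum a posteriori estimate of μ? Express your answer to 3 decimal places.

μ̂_MAP = -2.897

n = 5; x̄ = ((-2.1) + (-2.3) + (-7.2) + 2.6 + (-4.2))/5 = -13.2/5 = -2.64.
For a Normal prior and Normal likelihood with known variance, the posterior is Normal; its mode equals its mean, the precision-weighted average.
Prior precision 1/σ₀² = 1/2 = 0.5; data precision n/σ² = 5/25 = 0.2.
μ̂ = (0.5·(-3) + 0.2·(-2.64)) / (0.5 + 0.2) = (-2.028)/0.7 = -507/175 ≈ -2.897.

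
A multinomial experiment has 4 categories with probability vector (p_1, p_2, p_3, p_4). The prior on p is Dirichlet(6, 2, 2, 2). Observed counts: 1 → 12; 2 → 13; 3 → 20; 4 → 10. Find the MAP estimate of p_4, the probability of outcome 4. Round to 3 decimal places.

The posterior is Dirichlet(αᵢ + nᵢ) = Dirichlet(18, 15, 22, 12).
For a Dirichlet(a₁,…,a_K) with all aᵢ > 1, the mode has j-th component (aⱼ − 1)/(Σaᵢ − K).
Here Σaᵢ = 67 and K = 4, so p_4 = (12 − 1)/(67 − 4) = 11/63 ≈ 0.175.

MAP estimate: 0.175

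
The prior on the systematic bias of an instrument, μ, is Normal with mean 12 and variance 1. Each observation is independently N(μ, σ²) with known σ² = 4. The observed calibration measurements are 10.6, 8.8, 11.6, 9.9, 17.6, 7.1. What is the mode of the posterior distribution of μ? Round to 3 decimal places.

n = 6; x̄ = (10.6 + 8.8 + 11.6 + 9.9 + 17.6 + 7.1)/6 = 65.6/6 = 164/15 ≈ 10.9333.
For a Normal prior and Normal likelihood with known variance, the posterior is Normal; its mode equals its mean, the precision-weighted average.
Prior precision 1/σ₀² = 1/1 = 1; data precision n/σ² = 6/4 = 1.5.
μ̂ = (1·12 + 1.5·(164/15)) / (1 + 1.5) = 28.4/2.5 = 11.360.

μ̂_MAP = 11.360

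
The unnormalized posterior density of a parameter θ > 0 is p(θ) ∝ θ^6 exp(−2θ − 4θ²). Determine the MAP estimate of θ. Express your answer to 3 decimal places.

θ̂_MAP = 0.750

ℓ'(θ) = 6/θ − 2 − 8θ. Setting this to zero and multiplying by θ: 8θ² + 2θ − 6 = 0.
θ = (−2 + √(2² + 4·8·6)) / (2·8) = (−2 + √196) / 16 = (−2 + 14)/16 = 3/4.
ℓ''(θ) = −6/θ² − 8 < 0, confirming a maximum.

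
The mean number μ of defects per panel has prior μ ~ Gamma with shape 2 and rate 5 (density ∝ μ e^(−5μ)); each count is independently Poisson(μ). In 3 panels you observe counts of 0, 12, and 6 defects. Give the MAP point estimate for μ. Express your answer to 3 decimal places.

Σxᵢ = 0+12+6 = 18, with n = 3.
Posterior ∝ μe^(−5μ) · μ^18e^(−3μ) = μ^19e^(−8μ), i.e. Gamma(shape=20, rate=8).
The mode of a Gamma(a, b) with a ≥ 1 (shape–rate) is (a−1)/b = 19/8 ≈ 2.375.

μ̂_MAP = 2.375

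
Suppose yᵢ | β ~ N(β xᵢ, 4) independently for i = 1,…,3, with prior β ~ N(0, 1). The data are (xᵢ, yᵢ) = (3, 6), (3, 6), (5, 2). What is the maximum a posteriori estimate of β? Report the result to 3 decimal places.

log p(β | y) = −Σ(yᵢ − βxᵢ)²/(2·4) − β²/(2·1) + const.
Setting the derivative to zero: Σxᵢ(yᵢ − βxᵢ)/4 − β/1 = 0, so β = Σxᵢyᵢ / (Σxᵢ² + σ²/τ²).
Σxᵢyᵢ = 3·6 + 3·6 + 5·2 = 46; Σxᵢ² = 43; σ²/τ² = 4.
β̂_MAP = 46 / (43 + 4) = 46/47 ≈ 0.979.

β̂_MAP = 0.979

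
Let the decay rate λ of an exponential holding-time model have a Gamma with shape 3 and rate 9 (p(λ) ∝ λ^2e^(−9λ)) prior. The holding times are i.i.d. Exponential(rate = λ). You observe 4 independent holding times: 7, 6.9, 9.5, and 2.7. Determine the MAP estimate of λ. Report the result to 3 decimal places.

λ̂_MAP = 0.171

The Exponential(rate=λ) likelihood is ∝ λ^n e^(−λΣtᵢ). Here n = 4 and Σtᵢ = 7 + 6.9 + 9.5 + 2.7 = 26.1.
Posterior ∝ λ^2e^(−9λ) · λ^4e^(−26.1λ) = λ^6e^(−35.1λ), i.e. Gamma(7, 35.1).
Mode = (a−1)/b = 6/35.1 ≈ 0.171.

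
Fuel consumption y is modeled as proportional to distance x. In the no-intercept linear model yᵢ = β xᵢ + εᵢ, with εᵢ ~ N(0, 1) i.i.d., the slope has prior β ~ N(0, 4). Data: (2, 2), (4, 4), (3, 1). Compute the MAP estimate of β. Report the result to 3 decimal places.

log p(β | y) = −Σ(yᵢ − βxᵢ)²/(2·1) − β²/(2·4) + const.
Setting the derivative to zero: Σxᵢ(yᵢ − βxᵢ)/1 − β/4 = 0, so β = Σxᵢyᵢ / (Σxᵢ² + σ²/τ²).
Σxᵢyᵢ = 2·2 + 4·4 + 3·1 = 23; Σxᵢ² = 29; σ²/τ² = 0.25.
β̂_MAP = 23 / (29 + 0.25) = 23/29.25 ≈ 0.786.

β̂_MAP = 0.786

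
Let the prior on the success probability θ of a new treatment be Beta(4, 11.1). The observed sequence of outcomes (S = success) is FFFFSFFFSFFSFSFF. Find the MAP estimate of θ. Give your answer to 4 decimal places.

θ̂_MAP = 0.2405

Prior: Beta(4, 11.1).
Data: 4 successes in 16 trials (from the sequence). The binomial likelihood contributes θ^4(1−θ)^12, so the posterior is Beta(4+4, 11.1+12) = Beta(8, 23.1).
For Beta(a, b) with a, b > 1 the mode is (a−1)/(a+b−2) = 7/29.1 ≈ 0.2405.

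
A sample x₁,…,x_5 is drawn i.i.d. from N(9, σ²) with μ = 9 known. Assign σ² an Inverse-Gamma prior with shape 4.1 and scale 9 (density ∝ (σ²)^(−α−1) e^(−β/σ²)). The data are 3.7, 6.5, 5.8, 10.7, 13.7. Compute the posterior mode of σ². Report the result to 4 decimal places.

σ̂²_MAP = 5.7605

Sum of squared deviations about the known mean: SS = (3.7−9)² + (6.5−9)² + (5.8−9)² + (10.7−9)² + (13.7−9)² = 69.56.
The Normal likelihood contributes (σ²)^(−n/2) exp(−SS/(2σ²)), so the posterior is Inverse-Gamma(α + n/2, β + SS/2) = Inverse-Gamma(6.6, 43.78).
The mode of Inverse-Gamma(a, b) is b/(a+1) = 43.78/7.6 ≈ 5.7605.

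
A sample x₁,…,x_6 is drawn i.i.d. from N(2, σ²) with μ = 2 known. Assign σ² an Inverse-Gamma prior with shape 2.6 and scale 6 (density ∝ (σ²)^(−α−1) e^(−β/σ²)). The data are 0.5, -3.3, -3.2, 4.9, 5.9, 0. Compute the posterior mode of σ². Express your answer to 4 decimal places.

Sum of squared deviations about the known mean: SS = (0.5−2)² + (-3.3−2)² + (-3.2−2)² + (4.9−2)² + (5.9−2)² + (0−2)² = 85.
The Normal likelihood contributes (σ²)^(−n/2) exp(−SS/(2σ²)), so the posterior is Inverse-Gamma(α + n/2, β + SS/2) = Inverse-Gamma(5.6, 48.5).
The mode of Inverse-Gamma(a, b) is b/(a+1) = 48.5/6.6 ≈ 7.3485.

σ̂²_MAP = 7.3485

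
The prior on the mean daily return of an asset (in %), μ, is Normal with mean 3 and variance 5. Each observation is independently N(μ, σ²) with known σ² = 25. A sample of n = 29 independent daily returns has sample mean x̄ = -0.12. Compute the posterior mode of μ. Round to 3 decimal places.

n = 29, x̄ = -0.12.
For a Normal prior and Normal likelihood with known variance, the posterior is Normal; its mode equals its mean, the precision-weighted average.
Prior precision 1/σ₀² = 1/5 = 0.2; data precision n/σ² = 29/25 = 1.16.
μ̂ = (0.2·3 + 1.16·(-0.12)) / (0.2 + 1.16) = 0.4608/1.36 = 144/425 ≈ 0.339.

μ̂_MAP = 0.339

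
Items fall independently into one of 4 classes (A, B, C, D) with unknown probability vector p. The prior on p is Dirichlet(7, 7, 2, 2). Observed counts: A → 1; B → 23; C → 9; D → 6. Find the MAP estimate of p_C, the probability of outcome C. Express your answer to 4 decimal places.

The posterior is Dirichlet(αᵢ + nᵢ) = Dirichlet(8, 30, 11, 8).
For a Dirichlet(a₁,…,a_K) with all aᵢ > 1, the mode has j-th component (aⱼ − 1)/(Σaᵢ − K).
Here Σaᵢ = 57 and K = 4, so p_C = (11 − 1)/(57 − 4) = 10/53 ≈ 0.1887.

MAP estimate of p_C = 0.1887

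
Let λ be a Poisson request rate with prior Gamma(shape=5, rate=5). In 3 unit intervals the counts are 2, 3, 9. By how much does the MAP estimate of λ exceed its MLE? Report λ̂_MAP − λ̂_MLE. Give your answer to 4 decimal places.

Σxᵢ = 14. Posterior is Gamma(19, 8); MAP = (19−1)/8 = 18/8 ≈ 2.25000.
MLE = x̄ = 14/3 ≈ 4.66667.
Difference = 18/8 − 14/3 = -29/12 ≈ -2.4167.

MAP − MLE = -2.4167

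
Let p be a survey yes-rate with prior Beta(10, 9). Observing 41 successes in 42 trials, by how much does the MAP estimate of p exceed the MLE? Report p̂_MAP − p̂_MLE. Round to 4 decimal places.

MAP − MLE = -0.1287

Posterior is Beta(51, 10); MAP = (51−1)/(61−2) = 50/59 ≈ 0.84746.
MLE ignores the prior: p̂_MLE = k/n = 41/42 ≈ 0.97619.
Difference = 50/59 − 41/42 = -319/2478 ≈ -0.1287.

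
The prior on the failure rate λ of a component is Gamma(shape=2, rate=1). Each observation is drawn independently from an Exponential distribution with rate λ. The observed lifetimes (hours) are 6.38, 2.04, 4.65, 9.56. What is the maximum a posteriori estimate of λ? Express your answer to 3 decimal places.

λ̂_MAP = 0.212

The Exponential(rate=λ) likelihood is ∝ λ^n e^(−λΣtᵢ). Here n = 4 and Σtᵢ = 6.38 + 2.04 + 4.65 + 9.56 = 22.63.
Posterior ∝ λe^(−1λ) · λ^4e^(−22.63λ) = λ^5e^(−23.63λ), i.e. Gamma(6, 23.63).
Mode = (a−1)/b = 5/23.63 ≈ 0.212.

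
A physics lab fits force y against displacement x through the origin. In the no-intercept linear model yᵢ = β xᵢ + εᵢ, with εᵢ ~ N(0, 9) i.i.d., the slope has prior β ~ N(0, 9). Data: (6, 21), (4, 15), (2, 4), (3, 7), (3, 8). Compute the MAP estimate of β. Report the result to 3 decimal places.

log p(β | y) = −Σ(yᵢ − βxᵢ)²/(2·9) − β²/(2·9) + const.
Setting the derivative to zero: Σxᵢ(yᵢ − βxᵢ)/9 − β/9 = 0, so β = Σxᵢyᵢ / (Σxᵢ² + σ²/τ²).
Σxᵢyᵢ = 6·21 + 4·15 + 2·4 + 3·7 + 3·8 = 239; Σxᵢ² = 74; σ²/τ² = 1.
β̂_MAP = 239 / (74 + 1) = 239/75 ≈ 3.187.

β̂_MAP = 3.187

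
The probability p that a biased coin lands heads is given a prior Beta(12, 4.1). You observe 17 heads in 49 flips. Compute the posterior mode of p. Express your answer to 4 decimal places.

Prior: Beta(12, 4.1).
Data: 17 successes in 49 trials. The binomial likelihood contributes p^17(1−p)^32, so the posterior is Beta(12+17, 4.1+32) = Beta(29, 36.1).
For Beta(a, b) with a, b > 1 the mode is (a−1)/(a+b−2) = 28/63.1 ≈ 0.4437.

p̂_MAP = 0.4437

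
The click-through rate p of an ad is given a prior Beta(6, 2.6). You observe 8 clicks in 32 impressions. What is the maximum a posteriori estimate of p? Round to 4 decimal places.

Prior: Beta(6, 2.6).
Data: 8 successes in 32 trials. The binomial likelihood contributes p^8(1−p)^24, so the posterior is Beta(6+8, 2.6+24) = Beta(14, 26.6).
For Beta(a, b) with a, b > 1 the mode is (a−1)/(a+b−2) = 13/38.6 ≈ 0.3368.

p̂_MAP = 0.3368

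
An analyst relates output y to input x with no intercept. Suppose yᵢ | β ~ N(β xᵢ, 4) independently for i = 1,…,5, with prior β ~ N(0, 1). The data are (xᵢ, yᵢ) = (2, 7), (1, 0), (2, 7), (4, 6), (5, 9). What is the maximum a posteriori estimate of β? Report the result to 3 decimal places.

β̂_MAP = 1.796

log p(β | y) = −Σ(yᵢ − βxᵢ)²/(2·4) − β²/(2·1) + const.
Setting the derivative to zero: Σxᵢ(yᵢ − βxᵢ)/4 − β/1 = 0, so β = Σxᵢyᵢ / (Σxᵢ² + σ²/τ²).
Σxᵢyᵢ = 2·7 + 1·0 + 2·7 + 4·6 + 5·9 = 97; Σxᵢ² = 50; σ²/τ² = 4.
β̂_MAP = 97 / (50 + 4) = 97/54 ≈ 1.796.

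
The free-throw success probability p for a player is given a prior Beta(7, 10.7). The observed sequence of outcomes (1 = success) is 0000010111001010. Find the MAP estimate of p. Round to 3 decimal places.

Prior: Beta(7, 10.7).
Data: 6 successes in 16 trials (from the sequence). The binomial likelihood contributes p^6(1−p)^10, so the posterior is Beta(7+6, 10.7+10) = Beta(13, 20.7).
For Beta(a, b) with a, b > 1 the mode is (a−1)/(a+b−2) = 12/31.7 ≈ 0.379.

p̂_MAP = 0.379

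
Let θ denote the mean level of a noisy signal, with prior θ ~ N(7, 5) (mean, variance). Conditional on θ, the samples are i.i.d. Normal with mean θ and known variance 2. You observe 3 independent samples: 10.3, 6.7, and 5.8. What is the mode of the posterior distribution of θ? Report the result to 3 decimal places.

n = 3; x̄ = (10.3 + 6.7 + 5.8)/3 = 22.8/3 = 7.6.
For a Normal prior and Normal likelihood with known variance, the posterior is Normal; its mode equals its mean, the precision-weighted average.
Prior precision 1/σ₀² = 1/5 = 0.2; data precision n/σ² = 3/2 = 1.5.
θ̂ = (0.2·7 + 1.5·7.6) / (0.2 + 1.5) = 12.8/1.7 = 128/17 ≈ 7.529.

θ̂_MAP = 7.529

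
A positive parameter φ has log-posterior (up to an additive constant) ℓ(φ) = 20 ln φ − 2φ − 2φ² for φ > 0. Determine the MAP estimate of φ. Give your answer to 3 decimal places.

ℓ'(φ) = 20/φ − 2 − 4φ. Setting this to zero and multiplying by φ: 4φ² + 2φ − 20 = 0.
φ = (−2 + √(2² + 4·4·20)) / (2·4) = (−2 + √324) / 8 = (−2 + 18)/8 = 2.
ℓ''(φ) = −20/φ² − 4 < 0, confirming a maximum.

φ̂_MAP = 2.000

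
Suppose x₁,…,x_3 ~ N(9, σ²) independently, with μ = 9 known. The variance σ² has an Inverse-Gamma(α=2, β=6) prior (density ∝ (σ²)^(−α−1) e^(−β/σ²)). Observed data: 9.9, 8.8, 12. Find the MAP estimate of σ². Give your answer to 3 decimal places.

σ̂²_MAP = 2.428

Sum of squared deviations about the known mean: SS = (9.9−9)² + (8.8−9)² + (12−9)² = 9.85.
The Normal likelihood contributes (σ²)^(−n/2) exp(−SS/(2σ²)), so the posterior is Inverse-Gamma(α + n/2, β + SS/2) = Inverse-Gamma(3.5, 10.925).
The mode of Inverse-Gamma(a, b) is b/(a+1) = 10.925/4.5 ≈ 2.428.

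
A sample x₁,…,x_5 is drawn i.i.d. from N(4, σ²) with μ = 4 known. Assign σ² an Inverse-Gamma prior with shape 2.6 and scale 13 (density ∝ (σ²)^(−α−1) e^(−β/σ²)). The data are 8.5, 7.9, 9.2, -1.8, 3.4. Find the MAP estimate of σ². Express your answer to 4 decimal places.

Sum of squared deviations about the known mean: SS = (8.5−4)² + (7.9−4)² + (9.2−4)² + (-1.8−4)² + (3.4−4)² = 96.5.
The Normal likelihood contributes (σ²)^(−n/2) exp(−SS/(2σ²)), so the posterior is Inverse-Gamma(α + n/2, β + SS/2) = Inverse-Gamma(5.1, 61.25).
The mode of Inverse-Gamma(a, b) is b/(a+1) = 61.25/6.1 ≈ 10.0410.

σ̂²_MAP = 10.0410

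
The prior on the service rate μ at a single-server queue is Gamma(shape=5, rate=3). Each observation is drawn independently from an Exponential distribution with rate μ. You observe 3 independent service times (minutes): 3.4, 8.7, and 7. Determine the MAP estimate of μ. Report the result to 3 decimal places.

μ̂_MAP = 0.317

The Exponential(rate=μ) likelihood is ∝ μ^n e^(−μΣtᵢ). Here n = 3 and Σtᵢ = 3.4 + 8.7 + 7 = 19.1.
Posterior ∝ μ^4e^(−3μ) · μ^3e^(−19.1μ) = μ^7e^(−22.1μ), i.e. Gamma(8, 22.1).
Mode = (a−1)/b = 7/22.1 ≈ 0.317.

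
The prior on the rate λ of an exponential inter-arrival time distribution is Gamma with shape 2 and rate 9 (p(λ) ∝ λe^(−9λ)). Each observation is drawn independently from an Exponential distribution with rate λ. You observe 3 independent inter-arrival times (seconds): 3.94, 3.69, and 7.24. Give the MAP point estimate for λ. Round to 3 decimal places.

λ̂_MAP = 0.168

The Exponential(rate=λ) likelihood is ∝ λ^n e^(−λΣtᵢ). Here n = 3 and Σtᵢ = 3.94 + 3.69 + 7.24 = 14.87.
Posterior ∝ λe^(−9λ) · λ^3e^(−14.87λ) = λ^4e^(−23.87λ), i.e. Gamma(5, 23.87).
Mode = (a−1)/b = 4/23.87 ≈ 0.168.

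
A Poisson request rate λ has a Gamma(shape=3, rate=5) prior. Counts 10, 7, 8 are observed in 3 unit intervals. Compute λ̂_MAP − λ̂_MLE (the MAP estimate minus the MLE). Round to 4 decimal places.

MAP − MLE = -4.9583

Σxᵢ = 25. Posterior is Gamma(28, 8); MAP = (28−1)/8 = 27/8 ≈ 3.37500.
MLE = x̄ = 25/3 ≈ 8.33333.
Difference = 27/8 − 25/3 = -119/24 ≈ -4.9583.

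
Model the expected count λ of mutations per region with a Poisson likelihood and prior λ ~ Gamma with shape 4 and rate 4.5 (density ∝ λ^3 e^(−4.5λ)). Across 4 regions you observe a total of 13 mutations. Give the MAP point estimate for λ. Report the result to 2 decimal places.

λ̂_MAP = 1.88

Σxᵢ = 13, n = 4.
Posterior ∝ λ^3e^(−4.5λ) · λ^13e^(−4λ) = λ^16e^(−8.5λ), i.e. Gamma(shape=17, rate=8.5).
The mode of a Gamma(a, b) with a ≥ 1 (shape–rate) is (a−1)/b = 16/8.5 ≈ 1.88.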